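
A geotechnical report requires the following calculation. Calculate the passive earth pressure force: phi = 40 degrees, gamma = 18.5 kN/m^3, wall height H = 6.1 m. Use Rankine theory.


Result: 1582.91 kN/m

Derivation:
Compute passive earth pressure coefficient:
Kp = tan^2(45 + phi/2) = tan^2(65.0) = 4.59891
Compute passive force:
Pp = 0.5 * Kp * gamma * H^2
Pp = 0.5 * 4.59891 * 18.5 * 6.1^2
Pp = 1582.91 kN/m


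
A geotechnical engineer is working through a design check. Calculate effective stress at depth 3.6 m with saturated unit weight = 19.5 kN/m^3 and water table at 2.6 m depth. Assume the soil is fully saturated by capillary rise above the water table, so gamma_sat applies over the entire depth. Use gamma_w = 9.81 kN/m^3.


Result: 60.39 kPa

Derivation:
Total stress = gamma_sat * depth
sigma = 19.5 * 3.6 = 70.2 kPa
Pore water pressure u = gamma_w * (depth - d_wt)
u = 9.81 * (3.6 - 2.6) = 9.81 kPa
Effective stress = sigma - u
sigma' = 70.2 - 9.81 = 60.39 kPa


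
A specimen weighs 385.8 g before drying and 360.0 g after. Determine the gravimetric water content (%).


Using w = (m_wet - m_dry) / m_dry * 100
m_wet - m_dry = 385.8 - 360.0 = 25.8 g
w = 25.8 / 360.0 * 100
w = 7.17 %


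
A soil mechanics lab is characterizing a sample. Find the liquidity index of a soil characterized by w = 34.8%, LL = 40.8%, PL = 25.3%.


First compute the plasticity index:
PI = LL - PL = 40.8 - 25.3 = 15.5
Then compute the liquidity index:
LI = (w - PL) / PI
LI = (34.8 - 25.3) / 15.5
LI = 0.613


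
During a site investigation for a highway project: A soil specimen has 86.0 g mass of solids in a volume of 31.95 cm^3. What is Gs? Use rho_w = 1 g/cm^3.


Result: 2.692

Derivation:
Using Gs = m_s / (V_s * rho_w)
Since rho_w = 1 g/cm^3:
Gs = 86.0 / 31.95
Gs = 2.692


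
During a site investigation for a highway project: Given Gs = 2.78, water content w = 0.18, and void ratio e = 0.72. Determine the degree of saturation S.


Using S = Gs * w / e
S = 2.78 * 0.18 / 0.72
S = 0.695


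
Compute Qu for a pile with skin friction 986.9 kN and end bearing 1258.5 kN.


Using Qu = Qf + Qb
Qu = 986.9 + 1258.5
Qu = 2245.4 kN


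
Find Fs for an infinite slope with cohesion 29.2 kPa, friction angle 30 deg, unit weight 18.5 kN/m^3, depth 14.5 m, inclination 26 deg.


Using Fs = c / (gamma*H*sin(beta)*cos(beta)) + tan(phi)/tan(beta)
Cohesion contribution = 29.2 / (18.5*14.5*sin(26)*cos(26))
Cohesion contribution = 0.276275
Friction contribution = tan(30)/tan(26) = 1.18374
Fs = 0.276275 + 1.18374
Fs = 1.46


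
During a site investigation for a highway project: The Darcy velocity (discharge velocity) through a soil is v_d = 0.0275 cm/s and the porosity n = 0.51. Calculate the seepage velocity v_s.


Result: 0.05392 cm/s

Derivation:
Using v_s = v_d / n
v_s = 0.0275 / 0.51
v_s = 0.05392 cm/s


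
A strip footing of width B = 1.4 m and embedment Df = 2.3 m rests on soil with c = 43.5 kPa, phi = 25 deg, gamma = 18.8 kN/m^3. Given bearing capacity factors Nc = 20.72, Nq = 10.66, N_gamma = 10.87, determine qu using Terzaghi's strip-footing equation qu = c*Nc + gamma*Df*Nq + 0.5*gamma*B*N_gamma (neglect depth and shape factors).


Result: 1505.31 kPa

Derivation:
Compute qu = c*Nc + gamma*Df*Nq + 0.5*gamma*B*N_gamma
Term 1: 43.5 * 20.72 = 901.32
Term 2: 18.8 * 2.3 * 10.66 = 460.9384
Term 3: 0.5 * 18.8 * 1.4 * 10.87 = 143.0492
qu = 901.32 + 460.9384 + 143.0492
qu = 1505.31 kPa


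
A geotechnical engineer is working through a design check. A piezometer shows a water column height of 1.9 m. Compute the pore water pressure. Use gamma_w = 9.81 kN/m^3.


Using u = gamma_w * h_w
u = 9.81 * 1.9
u = 18.64 kPa


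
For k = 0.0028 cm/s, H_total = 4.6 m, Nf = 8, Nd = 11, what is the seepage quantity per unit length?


Convert k to m/s for unit consistency with H:
k = 0.0028 cm/s = 0.0028 / 100 m/s = 2.8e-05 m/s
Using q = k * H * Nf / Nd
Nf / Nd = 8 / 11 = 0.7273
q = 2.8e-05 * 4.6 * 0.7273
q = 9.367e-05 m^3/s per m


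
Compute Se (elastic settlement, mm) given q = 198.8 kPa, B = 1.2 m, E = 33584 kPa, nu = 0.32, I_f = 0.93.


Using Se = q * B * (1 - nu^2) * I_f / E
1 - nu^2 = 1 - 0.32^2 = 0.8976
Se = 198.8 * 1.2 * 0.8976 * 0.93 / 33584
Se = 0.005930 m
Convert to mm: Se = 0.005930 * 1000 = 5.93 mm


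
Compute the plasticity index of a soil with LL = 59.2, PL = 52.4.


Using PI = LL - PL
PI = 59.2 - 52.4
PI = 6.8


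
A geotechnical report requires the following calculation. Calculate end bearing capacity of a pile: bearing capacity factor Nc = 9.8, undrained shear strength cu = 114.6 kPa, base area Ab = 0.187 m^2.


Using Qb = Nc * cu * Ab
Qb = 9.8 * 114.6 * 0.187
Qb = 210.02 kN


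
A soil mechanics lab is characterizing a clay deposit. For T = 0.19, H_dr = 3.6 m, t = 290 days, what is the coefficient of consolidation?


Result: 0.00849 m^2/day

Derivation:
Using cv = T * H_dr^2 / t
H_dr^2 = 3.6^2 = 12.96
cv = 0.19 * 12.96 / 290
cv = 0.00849 m^2/day


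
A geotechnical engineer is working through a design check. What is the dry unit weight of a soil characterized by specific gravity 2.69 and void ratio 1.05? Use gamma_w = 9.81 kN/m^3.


Result: 12.873 kN/m^3

Derivation:
Using gamma_d = Gs * gamma_w / (1 + e)
gamma_d = 2.69 * 9.81 / (1 + 1.05)
gamma_d = 2.69 * 9.81 / 2.05
gamma_d = 12.873 kN/m^3


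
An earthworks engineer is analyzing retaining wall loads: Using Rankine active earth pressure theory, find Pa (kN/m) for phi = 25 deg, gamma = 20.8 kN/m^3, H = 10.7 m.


Result: 483.25 kN/m

Derivation:
Compute active earth pressure coefficient:
Ka = tan^2(45 - phi/2) = tan^2(32.5) = 0.405859
Compute active force:
Pa = 0.5 * Ka * gamma * H^2
Pa = 0.5 * 0.405859 * 20.8 * 10.7^2
Pa = 483.25 kN/m


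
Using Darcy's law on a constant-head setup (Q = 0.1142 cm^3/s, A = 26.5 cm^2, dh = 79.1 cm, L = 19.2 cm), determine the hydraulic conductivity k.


Compute hydraulic gradient:
i = dh / L = 79.1 / 19.2 = 4.11979
Then apply Darcy's law:
k = Q / (A * i)
k = 0.1142 / (26.5 * 4.11979)
k = 0.1142 / 109.174
k = 0.001046 cm/s


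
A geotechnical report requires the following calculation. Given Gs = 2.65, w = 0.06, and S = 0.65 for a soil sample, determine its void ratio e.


Result: 0.2446

Derivation:
Using the relation e = Gs * w / S
e = 2.65 * 0.06 / 0.65
e = 0.2446


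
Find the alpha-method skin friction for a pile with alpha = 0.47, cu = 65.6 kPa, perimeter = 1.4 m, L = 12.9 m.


Using Qs = alpha * cu * perimeter * L
Qs = 0.47 * 65.6 * 1.4 * 12.9
Qs = 556.83 kN


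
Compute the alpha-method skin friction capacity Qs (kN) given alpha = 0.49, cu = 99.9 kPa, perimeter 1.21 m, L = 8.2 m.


Using Qs = alpha * cu * perimeter * L
Qs = 0.49 * 99.9 * 1.21 * 8.2
Qs = 485.69 kN


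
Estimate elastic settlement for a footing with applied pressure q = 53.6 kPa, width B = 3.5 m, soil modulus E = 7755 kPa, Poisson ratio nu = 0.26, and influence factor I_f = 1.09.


Using Se = q * B * (1 - nu^2) * I_f / E
1 - nu^2 = 1 - 0.26^2 = 0.9324
Se = 53.6 * 3.5 * 0.9324 * 1.09 / 7755
Se = 0.024586 m
Convert to mm: Se = 0.024586 * 1000 = 24.586 mm


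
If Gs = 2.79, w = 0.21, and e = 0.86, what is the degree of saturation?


Using S = Gs * w / e
S = 2.79 * 0.21 / 0.86
S = 0.6813


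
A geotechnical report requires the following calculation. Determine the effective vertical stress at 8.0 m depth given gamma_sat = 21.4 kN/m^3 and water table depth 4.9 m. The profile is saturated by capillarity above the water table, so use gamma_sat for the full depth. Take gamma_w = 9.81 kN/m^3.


Total stress = gamma_sat * depth
sigma = 21.4 * 8.0 = 171.2 kPa
Pore water pressure u = gamma_w * (depth - d_wt)
u = 9.81 * (8.0 - 4.9) = 30.411 kPa
Effective stress = sigma - u
sigma' = 171.2 - 30.411 = 140.79 kPa


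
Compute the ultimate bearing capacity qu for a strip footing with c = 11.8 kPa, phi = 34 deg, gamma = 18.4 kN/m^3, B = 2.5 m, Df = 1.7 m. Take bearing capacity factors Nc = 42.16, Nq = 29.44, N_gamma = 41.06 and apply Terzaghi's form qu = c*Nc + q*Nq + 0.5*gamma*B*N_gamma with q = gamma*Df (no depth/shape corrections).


Result: 2362.75 kPa

Derivation:
Compute qu = c*Nc + gamma*Df*Nq + 0.5*gamma*B*N_gamma
Term 1: 11.8 * 42.16 = 497.488
Term 2: 18.4 * 1.7 * 29.44 = 920.8832
Term 3: 0.5 * 18.4 * 2.5 * 41.06 = 944.38
qu = 497.488 + 920.8832 + 944.38
qu = 2362.75 kPa


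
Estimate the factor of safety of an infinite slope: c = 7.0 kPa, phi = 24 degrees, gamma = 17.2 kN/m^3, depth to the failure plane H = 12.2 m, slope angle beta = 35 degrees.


Using Fs = c / (gamma*H*sin(beta)*cos(beta)) + tan(phi)/tan(beta)
Cohesion contribution = 7.0 / (17.2*12.2*sin(35)*cos(35))
Cohesion contribution = 0.0709993
Friction contribution = tan(24)/tan(35) = 0.635852
Fs = 0.0709993 + 0.635852
Fs = 0.707


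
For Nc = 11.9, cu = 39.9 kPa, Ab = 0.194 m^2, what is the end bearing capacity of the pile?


Result: 92.11 kN

Derivation:
Using Qb = Nc * cu * Ab
Qb = 11.9 * 39.9 * 0.194
Qb = 92.11 kN


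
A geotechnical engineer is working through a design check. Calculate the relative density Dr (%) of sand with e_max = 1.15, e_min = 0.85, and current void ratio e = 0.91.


Result: 80.0 %

Derivation:
Using Dr = (e_max - e) / (e_max - e_min) * 100
e_max - e = 1.15 - 0.91 = 0.24
e_max - e_min = 1.15 - 0.85 = 0.3
Dr = 0.24 / 0.3 * 100
Dr = 80.0 %


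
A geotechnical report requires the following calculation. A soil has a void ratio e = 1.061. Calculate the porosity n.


Using the relation n = e / (1 + e)
n = 1.061 / (1 + 1.061)
n = 1.061 / 2.061
n = 0.5148


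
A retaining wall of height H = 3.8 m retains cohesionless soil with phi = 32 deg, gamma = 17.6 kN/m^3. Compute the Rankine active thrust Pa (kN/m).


Compute active earth pressure coefficient:
Ka = tan^2(45 - phi/2) = tan^2(29.0) = 0.307259
Compute active force:
Pa = 0.5 * Ka * gamma * H^2
Pa = 0.5 * 0.307259 * 17.6 * 3.8^2
Pa = 39.04 kN/m


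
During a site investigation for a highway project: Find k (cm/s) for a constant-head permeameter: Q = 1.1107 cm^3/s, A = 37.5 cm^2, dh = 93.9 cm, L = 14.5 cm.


Result: 0.004574 cm/s

Derivation:
Compute hydraulic gradient:
i = dh / L = 93.9 / 14.5 = 6.47586
Then apply Darcy's law:
k = Q / (A * i)
k = 1.1107 / (37.5 * 6.47586)
k = 1.1107 / 242.845
k = 0.004574 cm/s


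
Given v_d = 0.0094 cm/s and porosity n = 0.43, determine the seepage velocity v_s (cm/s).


Using v_s = v_d / n
v_s = 0.0094 / 0.43
v_s = 0.02186 cm/s


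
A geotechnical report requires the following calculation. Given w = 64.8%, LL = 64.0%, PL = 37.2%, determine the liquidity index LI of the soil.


First compute the plasticity index:
PI = LL - PL = 64.0 - 37.2 = 26.8
Then compute the liquidity index:
LI = (w - PL) / PI
LI = (64.8 - 37.2) / 26.8
LI = 1.03


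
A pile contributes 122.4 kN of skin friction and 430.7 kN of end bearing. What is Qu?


Result: 553.1 kN

Derivation:
Using Qu = Qf + Qb
Qu = 122.4 + 430.7
Qu = 553.1 kN


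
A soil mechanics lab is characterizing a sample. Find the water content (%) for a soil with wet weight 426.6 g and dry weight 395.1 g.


Using w = (m_wet - m_dry) / m_dry * 100
m_wet - m_dry = 426.6 - 395.1 = 31.5 g
w = 31.5 / 395.1 * 100
w = 7.97 %


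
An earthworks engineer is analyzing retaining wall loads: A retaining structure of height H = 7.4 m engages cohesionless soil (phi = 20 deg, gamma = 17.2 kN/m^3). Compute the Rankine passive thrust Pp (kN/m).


Compute passive earth pressure coefficient:
Kp = tan^2(45 + phi/2) = tan^2(55.0) = 2.039607
Compute passive force:
Pp = 0.5 * Kp * gamma * H^2
Pp = 0.5 * 2.039607 * 17.2 * 7.4^2
Pp = 960.52 kN/m


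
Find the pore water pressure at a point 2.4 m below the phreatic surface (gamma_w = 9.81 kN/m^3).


Result: 23.54 kPa

Derivation:
Using u = gamma_w * h_w
u = 9.81 * 2.4
u = 23.54 kPa


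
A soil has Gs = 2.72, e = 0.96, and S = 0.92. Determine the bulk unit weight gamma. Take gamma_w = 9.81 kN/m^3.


Using gamma = gamma_w * (Gs + S*e) / (1 + e)
Numerator: Gs + S*e = 2.72 + 0.92*0.96 = 3.6032
Denominator: 1 + e = 1 + 0.96 = 1.96
gamma = 9.81 * 3.6032 / 1.96
gamma = 18.034 kN/m^3


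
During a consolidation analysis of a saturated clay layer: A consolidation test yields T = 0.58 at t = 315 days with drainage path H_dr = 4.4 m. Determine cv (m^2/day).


Result: 0.03565 m^2/day

Derivation:
Using cv = T * H_dr^2 / t
H_dr^2 = 4.4^2 = 19.36
cv = 0.58 * 19.36 / 315
cv = 0.03565 m^2/day


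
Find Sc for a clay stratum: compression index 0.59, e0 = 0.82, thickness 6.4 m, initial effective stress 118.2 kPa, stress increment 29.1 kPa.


Result: 0.1983 m

Derivation:
Using Sc = Cc * H / (1 + e0) * log10((sigma0 + delta_sigma) / sigma0)
Stress ratio = (118.2 + 29.1) / 118.2 = 1.24619
log10(1.24619) = 0.0955853
Cc * H / (1 + e0) = 0.59 * 6.4 / (1 + 0.82) = 2.07473
Sc = 2.07473 * 0.0955853
Sc = 0.1983 m


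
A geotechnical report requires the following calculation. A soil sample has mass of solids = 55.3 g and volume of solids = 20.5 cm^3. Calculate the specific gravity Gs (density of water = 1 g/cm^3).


Using Gs = m_s / (V_s * rho_w)
Since rho_w = 1 g/cm^3:
Gs = 55.3 / 20.5
Gs = 2.698


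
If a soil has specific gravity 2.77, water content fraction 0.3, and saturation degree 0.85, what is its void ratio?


Using the relation e = Gs * w / S
e = 2.77 * 0.3 / 0.85
e = 0.9776


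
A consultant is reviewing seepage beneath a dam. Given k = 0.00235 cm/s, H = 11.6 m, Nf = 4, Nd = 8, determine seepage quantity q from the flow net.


Result: 0.0001363 m^3/s per m

Derivation:
Convert k to m/s for unit consistency with H:
k = 0.00235 cm/s = 0.00235 / 100 m/s = 2.35e-05 m/s
Using q = k * H * Nf / Nd
Nf / Nd = 4 / 8 = 0.5
q = 2.35e-05 * 11.6 * 0.5
q = 0.0001363 m^3/s per m


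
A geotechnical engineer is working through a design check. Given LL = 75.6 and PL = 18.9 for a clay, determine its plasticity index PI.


Result: 56.7

Derivation:
Using PI = LL - PL
PI = 75.6 - 18.9
PI = 56.7


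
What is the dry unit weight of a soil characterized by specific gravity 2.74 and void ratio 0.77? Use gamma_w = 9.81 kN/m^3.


Using gamma_d = Gs * gamma_w / (1 + e)
gamma_d = 2.74 * 9.81 / (1 + 0.77)
gamma_d = 2.74 * 9.81 / 1.77
gamma_d = 15.186 kN/m^3


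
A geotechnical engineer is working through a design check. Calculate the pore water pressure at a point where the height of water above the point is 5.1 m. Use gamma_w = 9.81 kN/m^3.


Using u = gamma_w * h_w
u = 9.81 * 5.1
u = 50.03 kPa


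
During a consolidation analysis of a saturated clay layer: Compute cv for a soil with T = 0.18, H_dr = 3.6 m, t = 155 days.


Result: 0.01505 m^2/day

Derivation:
Using cv = T * H_dr^2 / t
H_dr^2 = 3.6^2 = 12.96
cv = 0.18 * 12.96 / 155
cv = 0.01505 m^2/day


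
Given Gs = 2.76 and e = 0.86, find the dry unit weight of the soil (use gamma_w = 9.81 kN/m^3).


Using gamma_d = Gs * gamma_w / (1 + e)
gamma_d = 2.76 * 9.81 / (1 + 0.86)
gamma_d = 2.76 * 9.81 / 1.86
gamma_d = 14.557 kN/m^3


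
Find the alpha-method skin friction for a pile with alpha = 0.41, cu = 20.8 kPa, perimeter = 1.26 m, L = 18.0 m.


Using Qs = alpha * cu * perimeter * L
Qs = 0.41 * 20.8 * 1.26 * 18.0
Qs = 193.42 kN


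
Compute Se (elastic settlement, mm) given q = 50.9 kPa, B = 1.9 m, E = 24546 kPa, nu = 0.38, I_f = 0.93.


Using Se = q * B * (1 - nu^2) * I_f / E
1 - nu^2 = 1 - 0.38^2 = 0.8556
Se = 50.9 * 1.9 * 0.8556 * 0.93 / 24546
Se = 0.003135 m
Convert to mm: Se = 0.003135 * 1000 = 3.135 mm


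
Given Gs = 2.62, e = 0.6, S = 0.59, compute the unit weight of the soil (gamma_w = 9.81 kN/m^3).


Result: 18.234 kN/m^3

Derivation:
Using gamma = gamma_w * (Gs + S*e) / (1 + e)
Numerator: Gs + S*e = 2.62 + 0.59*0.6 = 2.974
Denominator: 1 + e = 1 + 0.6 = 1.6
gamma = 9.81 * 2.974 / 1.6
gamma = 18.234 kN/m^3


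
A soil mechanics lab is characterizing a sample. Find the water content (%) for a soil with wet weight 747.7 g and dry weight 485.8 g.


Result: 53.91 %

Derivation:
Using w = (m_wet - m_dry) / m_dry * 100
m_wet - m_dry = 747.7 - 485.8 = 261.9 g
w = 261.9 / 485.8 * 100
w = 53.91 %


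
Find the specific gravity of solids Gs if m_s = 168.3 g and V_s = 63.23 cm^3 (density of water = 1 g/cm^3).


Using Gs = m_s / (V_s * rho_w)
Since rho_w = 1 g/cm^3:
Gs = 168.3 / 63.23
Gs = 2.662


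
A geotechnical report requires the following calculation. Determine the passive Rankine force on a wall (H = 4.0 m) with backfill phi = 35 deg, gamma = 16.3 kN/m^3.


Result: 481.2 kN/m

Derivation:
Compute passive earth pressure coefficient:
Kp = tan^2(45 + phi/2) = tan^2(62.5) = 3.690172
Compute passive force:
Pp = 0.5 * Kp * gamma * H^2
Pp = 0.5 * 3.690172 * 16.3 * 4.0^2
Pp = 481.2 kN/m


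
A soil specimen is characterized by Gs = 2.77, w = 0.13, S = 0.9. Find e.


Using the relation e = Gs * w / S
e = 2.77 * 0.13 / 0.9
e = 0.4001


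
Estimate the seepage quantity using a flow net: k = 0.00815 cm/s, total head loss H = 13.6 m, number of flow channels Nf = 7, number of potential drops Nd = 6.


Convert k to m/s for unit consistency with H:
k = 0.00815 cm/s = 0.00815 / 100 m/s = 8.15e-05 m/s
Using q = k * H * Nf / Nd
Nf / Nd = 7 / 6 = 1.1667
q = 8.15e-05 * 13.6 * 1.1667
q = 0.001293 m^3/s per m


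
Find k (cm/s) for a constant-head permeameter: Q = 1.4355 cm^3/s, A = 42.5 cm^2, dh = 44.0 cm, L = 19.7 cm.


Result: 0.015123 cm/s

Derivation:
Compute hydraulic gradient:
i = dh / L = 44.0 / 19.7 = 2.2335
Then apply Darcy's law:
k = Q / (A * i)
k = 1.4355 / (42.5 * 2.2335)
k = 1.4355 / 94.9239
k = 0.015123 cm/s


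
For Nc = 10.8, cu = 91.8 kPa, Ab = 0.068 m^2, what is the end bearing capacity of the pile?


Result: 67.42 kN

Derivation:
Using Qb = Nc * cu * Ab
Qb = 10.8 * 91.8 * 0.068
Qb = 67.42 kN


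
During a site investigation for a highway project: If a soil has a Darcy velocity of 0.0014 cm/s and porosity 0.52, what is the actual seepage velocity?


Using v_s = v_d / n
v_s = 0.0014 / 0.52
v_s = 0.00269 cm/s


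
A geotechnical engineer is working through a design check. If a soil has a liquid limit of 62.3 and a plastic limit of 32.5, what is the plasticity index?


Result: 29.8

Derivation:
Using PI = LL - PL
PI = 62.3 - 32.5
PI = 29.8


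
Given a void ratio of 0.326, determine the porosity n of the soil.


Result: 0.2459

Derivation:
Using the relation n = e / (1 + e)
n = 0.326 / (1 + 0.326)
n = 0.326 / 1.326
n = 0.2459


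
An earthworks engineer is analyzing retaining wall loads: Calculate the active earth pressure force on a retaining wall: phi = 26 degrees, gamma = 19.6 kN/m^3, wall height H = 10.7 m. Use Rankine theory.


Compute active earth pressure coefficient:
Ka = tan^2(45 - phi/2) = tan^2(32.0) = 0.390462
Compute active force:
Pa = 0.5 * Ka * gamma * H^2
Pa = 0.5 * 0.390462 * 19.6 * 10.7^2
Pa = 438.1 kN/m


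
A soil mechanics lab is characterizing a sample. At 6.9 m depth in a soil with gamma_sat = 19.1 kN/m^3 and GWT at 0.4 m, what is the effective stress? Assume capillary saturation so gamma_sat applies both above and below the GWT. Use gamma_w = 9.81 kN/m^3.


Total stress = gamma_sat * depth
sigma = 19.1 * 6.9 = 131.79 kPa
Pore water pressure u = gamma_w * (depth - d_wt)
u = 9.81 * (6.9 - 0.4) = 63.765 kPa
Effective stress = sigma - u
sigma' = 131.79 - 63.765 = 68.03 kPa


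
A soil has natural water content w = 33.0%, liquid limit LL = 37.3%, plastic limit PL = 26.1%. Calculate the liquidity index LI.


First compute the plasticity index:
PI = LL - PL = 37.3 - 26.1 = 11.2
Then compute the liquidity index:
LI = (w - PL) / PI
LI = (33.0 - 26.1) / 11.2
LI = 0.616


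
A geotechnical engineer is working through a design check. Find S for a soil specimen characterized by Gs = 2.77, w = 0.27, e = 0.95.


Using S = Gs * w / e
S = 2.77 * 0.27 / 0.95
S = 0.7873


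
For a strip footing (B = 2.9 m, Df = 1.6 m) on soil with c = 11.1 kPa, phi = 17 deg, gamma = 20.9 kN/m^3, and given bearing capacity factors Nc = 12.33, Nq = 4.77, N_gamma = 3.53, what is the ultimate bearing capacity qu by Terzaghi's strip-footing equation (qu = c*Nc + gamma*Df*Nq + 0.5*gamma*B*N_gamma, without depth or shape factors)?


Result: 403.35 kPa

Derivation:
Compute qu = c*Nc + gamma*Df*Nq + 0.5*gamma*B*N_gamma
Term 1: 11.1 * 12.33 = 136.863
Term 2: 20.9 * 1.6 * 4.77 = 159.5088
Term 3: 0.5 * 20.9 * 2.9 * 3.53 = 106.97665
qu = 136.863 + 159.5088 + 106.97665
qu = 403.35 kPa


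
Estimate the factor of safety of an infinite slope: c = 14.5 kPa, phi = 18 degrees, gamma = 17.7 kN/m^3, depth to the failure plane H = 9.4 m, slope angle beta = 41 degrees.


Result: 0.55

Derivation:
Using Fs = c / (gamma*H*sin(beta)*cos(beta)) + tan(phi)/tan(beta)
Cohesion contribution = 14.5 / (17.7*9.4*sin(41)*cos(41))
Cohesion contribution = 0.176013
Friction contribution = tan(18)/tan(41) = 0.373777
Fs = 0.176013 + 0.373777
Fs = 0.55


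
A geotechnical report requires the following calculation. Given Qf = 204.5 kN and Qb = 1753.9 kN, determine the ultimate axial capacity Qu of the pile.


Using Qu = Qf + Qb
Qu = 204.5 + 1753.9
Qu = 1958.4 kN


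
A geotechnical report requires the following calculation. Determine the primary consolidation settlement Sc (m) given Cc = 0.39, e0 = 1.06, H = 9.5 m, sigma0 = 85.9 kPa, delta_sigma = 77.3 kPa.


Using Sc = Cc * H / (1 + e0) * log10((sigma0 + delta_sigma) / sigma0)
Stress ratio = (85.9 + 77.3) / 85.9 = 1.89988
log10(1.89988) = 0.278727
Cc * H / (1 + e0) = 0.39 * 9.5 / (1 + 1.06) = 1.79854
Sc = 1.79854 * 0.278727
Sc = 0.5013 m


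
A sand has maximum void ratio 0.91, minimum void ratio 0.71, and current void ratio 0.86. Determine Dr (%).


Using Dr = (e_max - e) / (e_max - e_min) * 100
e_max - e = 0.91 - 0.86 = 0.05
e_max - e_min = 0.91 - 0.71 = 0.2
Dr = 0.05 / 0.2 * 100
Dr = 25.0 %


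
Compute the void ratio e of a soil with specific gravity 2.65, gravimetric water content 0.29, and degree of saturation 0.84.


Result: 0.9149

Derivation:
Using the relation e = Gs * w / S
e = 2.65 * 0.29 / 0.84
e = 0.9149


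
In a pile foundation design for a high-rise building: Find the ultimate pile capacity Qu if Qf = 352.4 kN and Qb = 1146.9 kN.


Result: 1499.3 kN

Derivation:
Using Qu = Qf + Qb
Qu = 352.4 + 1146.9
Qu = 1499.3 kN


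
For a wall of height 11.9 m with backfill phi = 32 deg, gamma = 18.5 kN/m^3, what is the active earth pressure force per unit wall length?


Compute active earth pressure coefficient:
Ka = tan^2(45 - phi/2) = tan^2(29.0) = 0.307259
Compute active force:
Pa = 0.5 * Ka * gamma * H^2
Pa = 0.5 * 0.307259 * 18.5 * 11.9^2
Pa = 402.48 kN/m


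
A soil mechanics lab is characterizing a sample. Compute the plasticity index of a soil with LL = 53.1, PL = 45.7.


Result: 7.4

Derivation:
Using PI = LL - PL
PI = 53.1 - 45.7
PI = 7.4


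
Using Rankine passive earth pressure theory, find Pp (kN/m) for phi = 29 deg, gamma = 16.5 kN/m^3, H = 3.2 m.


Result: 243.48 kN/m

Derivation:
Compute passive earth pressure coefficient:
Kp = tan^2(45 + phi/2) = tan^2(59.5) = 2.88206
Compute passive force:
Pp = 0.5 * Kp * gamma * H^2
Pp = 0.5 * 2.88206 * 16.5 * 3.2^2
Pp = 243.48 kN/m


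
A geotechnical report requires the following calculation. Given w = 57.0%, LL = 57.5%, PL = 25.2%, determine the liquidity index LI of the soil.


First compute the plasticity index:
PI = LL - PL = 57.5 - 25.2 = 32.3
Then compute the liquidity index:
LI = (w - PL) / PI
LI = (57.0 - 25.2) / 32.3
LI = 0.985


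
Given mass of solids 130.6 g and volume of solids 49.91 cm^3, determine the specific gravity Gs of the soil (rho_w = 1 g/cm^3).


Using Gs = m_s / (V_s * rho_w)
Since rho_w = 1 g/cm^3:
Gs = 130.6 / 49.91
Gs = 2.617


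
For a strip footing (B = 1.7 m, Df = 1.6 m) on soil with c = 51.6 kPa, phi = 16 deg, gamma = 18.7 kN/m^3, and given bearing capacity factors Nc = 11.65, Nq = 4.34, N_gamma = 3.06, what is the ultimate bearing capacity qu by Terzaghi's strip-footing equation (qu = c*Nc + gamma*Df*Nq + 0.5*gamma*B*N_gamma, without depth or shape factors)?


Compute qu = c*Nc + gamma*Df*Nq + 0.5*gamma*B*N_gamma
Term 1: 51.6 * 11.65 = 601.14
Term 2: 18.7 * 1.6 * 4.34 = 129.8528
Term 3: 0.5 * 18.7 * 1.7 * 3.06 = 48.6387
qu = 601.14 + 129.8528 + 48.6387
qu = 779.63 kPa


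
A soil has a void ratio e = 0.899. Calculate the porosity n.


Using the relation n = e / (1 + e)
n = 0.899 / (1 + 0.899)
n = 0.899 / 1.899
n = 0.4734


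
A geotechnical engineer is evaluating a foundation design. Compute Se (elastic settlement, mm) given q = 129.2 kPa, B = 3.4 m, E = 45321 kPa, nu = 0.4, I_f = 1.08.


Result: 8.793 mm

Derivation:
Using Se = q * B * (1 - nu^2) * I_f / E
1 - nu^2 = 1 - 0.4^2 = 0.84
Se = 129.2 * 3.4 * 0.84 * 1.08 / 45321
Se = 0.008793 m
Convert to mm: Se = 0.008793 * 1000 = 8.793 mm


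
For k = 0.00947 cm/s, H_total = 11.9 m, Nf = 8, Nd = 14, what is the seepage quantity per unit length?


Convert k to m/s for unit consistency with H:
k = 0.00947 cm/s = 0.00947 / 100 m/s = 9.47e-05 m/s
Using q = k * H * Nf / Nd
Nf / Nd = 8 / 14 = 0.5714
q = 9.47e-05 * 11.9 * 0.5714
q = 0.000644 m^3/s per m


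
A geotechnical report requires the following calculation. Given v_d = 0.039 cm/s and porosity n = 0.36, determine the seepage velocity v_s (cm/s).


Using v_s = v_d / n
v_s = 0.039 / 0.36
v_s = 0.10833 cm/s


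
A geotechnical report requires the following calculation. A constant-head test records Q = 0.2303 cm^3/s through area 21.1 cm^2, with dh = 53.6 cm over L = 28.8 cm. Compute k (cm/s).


Compute hydraulic gradient:
i = dh / L = 53.6 / 28.8 = 1.86111
Then apply Darcy's law:
k = Q / (A * i)
k = 0.2303 / (21.1 * 1.86111)
k = 0.2303 / 39.2694
k = 0.005865 cm/s


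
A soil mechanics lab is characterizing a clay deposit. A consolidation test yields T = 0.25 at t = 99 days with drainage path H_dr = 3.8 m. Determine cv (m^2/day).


Result: 0.03646 m^2/day

Derivation:
Using cv = T * H_dr^2 / t
H_dr^2 = 3.8^2 = 14.44
cv = 0.25 * 14.44 / 99
cv = 0.03646 m^2/day


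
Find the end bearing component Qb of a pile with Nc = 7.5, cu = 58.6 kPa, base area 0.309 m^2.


Using Qb = Nc * cu * Ab
Qb = 7.5 * 58.6 * 0.309
Qb = 135.81 kN


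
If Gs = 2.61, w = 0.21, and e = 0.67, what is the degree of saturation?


Using S = Gs * w / e
S = 2.61 * 0.21 / 0.67
S = 0.8181


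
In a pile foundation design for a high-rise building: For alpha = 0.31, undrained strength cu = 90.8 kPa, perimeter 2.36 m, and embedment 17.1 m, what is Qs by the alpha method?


Result: 1135.94 kN

Derivation:
Using Qs = alpha * cu * perimeter * L
Qs = 0.31 * 90.8 * 2.36 * 17.1
Qs = 1135.94 kN


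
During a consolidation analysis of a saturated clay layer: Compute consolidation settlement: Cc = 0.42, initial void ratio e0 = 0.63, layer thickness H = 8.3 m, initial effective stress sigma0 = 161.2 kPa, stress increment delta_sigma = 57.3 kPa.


Using Sc = Cc * H / (1 + e0) * log10((sigma0 + delta_sigma) / sigma0)
Stress ratio = (161.2 + 57.3) / 161.2 = 1.35546
log10(1.35546) = 0.132086
Cc * H / (1 + e0) = 0.42 * 8.3 / (1 + 0.63) = 2.13865
Sc = 2.13865 * 0.132086
Sc = 0.2825 m


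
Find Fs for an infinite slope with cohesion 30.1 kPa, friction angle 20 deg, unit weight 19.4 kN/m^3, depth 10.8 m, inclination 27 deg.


Using Fs = c / (gamma*H*sin(beta)*cos(beta)) + tan(phi)/tan(beta)
Cohesion contribution = 30.1 / (19.4*10.8*sin(27)*cos(27))
Cohesion contribution = 0.355151
Friction contribution = tan(20)/tan(27) = 0.714332
Fs = 0.355151 + 0.714332
Fs = 1.069


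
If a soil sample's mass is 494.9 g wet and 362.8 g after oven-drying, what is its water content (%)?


Using w = (m_wet - m_dry) / m_dry * 100
m_wet - m_dry = 494.9 - 362.8 = 132.1 g
w = 132.1 / 362.8 * 100
w = 36.41 %


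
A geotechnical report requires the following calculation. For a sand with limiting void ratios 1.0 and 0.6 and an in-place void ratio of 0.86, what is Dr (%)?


Result: 35.0 %

Derivation:
Using Dr = (e_max - e) / (e_max - e_min) * 100
e_max - e = 1.0 - 0.86 = 0.14
e_max - e_min = 1.0 - 0.6 = 0.4
Dr = 0.14 / 0.4 * 100
Dr = 35.0 %


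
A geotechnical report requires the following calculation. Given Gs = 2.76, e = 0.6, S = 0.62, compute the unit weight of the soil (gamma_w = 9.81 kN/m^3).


Result: 19.203 kN/m^3

Derivation:
Using gamma = gamma_w * (Gs + S*e) / (1 + e)
Numerator: Gs + S*e = 2.76 + 0.62*0.6 = 3.132
Denominator: 1 + e = 1 + 0.6 = 1.6
gamma = 9.81 * 3.132 / 1.6
gamma = 19.203 kN/m^3


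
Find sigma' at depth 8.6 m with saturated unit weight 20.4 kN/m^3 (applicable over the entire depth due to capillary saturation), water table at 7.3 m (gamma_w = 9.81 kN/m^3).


Result: 162.69 kPa

Derivation:
Total stress = gamma_sat * depth
sigma = 20.4 * 8.6 = 175.44 kPa
Pore water pressure u = gamma_w * (depth - d_wt)
u = 9.81 * (8.6 - 7.3) = 12.753 kPa
Effective stress = sigma - u
sigma' = 175.44 - 12.753 = 162.69 kPa


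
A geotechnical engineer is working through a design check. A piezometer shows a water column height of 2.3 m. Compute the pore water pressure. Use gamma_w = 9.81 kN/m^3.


Using u = gamma_w * h_w
u = 9.81 * 2.3
u = 22.56 kPa


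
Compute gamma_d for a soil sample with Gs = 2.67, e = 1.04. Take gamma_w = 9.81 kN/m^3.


Using gamma_d = Gs * gamma_w / (1 + e)
gamma_d = 2.67 * 9.81 / (1 + 1.04)
gamma_d = 2.67 * 9.81 / 2.04
gamma_d = 12.84 kN/m^3


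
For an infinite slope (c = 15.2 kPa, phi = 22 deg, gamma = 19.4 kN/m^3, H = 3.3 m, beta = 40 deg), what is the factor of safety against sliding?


Result: 0.964

Derivation:
Using Fs = c / (gamma*H*sin(beta)*cos(beta)) + tan(phi)/tan(beta)
Cohesion contribution = 15.2 / (19.4*3.3*sin(40)*cos(40))
Cohesion contribution = 0.482177
Friction contribution = tan(22)/tan(40) = 0.4815
Fs = 0.482177 + 0.4815
Fs = 0.964


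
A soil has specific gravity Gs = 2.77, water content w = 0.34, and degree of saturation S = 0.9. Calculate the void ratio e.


Using the relation e = Gs * w / S
e = 2.77 * 0.34 / 0.9
e = 1.0464


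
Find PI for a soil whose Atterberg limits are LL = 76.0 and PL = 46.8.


Using PI = LL - PL
PI = 76.0 - 46.8
PI = 29.2


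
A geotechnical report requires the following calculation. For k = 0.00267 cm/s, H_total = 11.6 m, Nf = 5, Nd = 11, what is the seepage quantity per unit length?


Convert k to m/s for unit consistency with H:
k = 0.00267 cm/s = 0.00267 / 100 m/s = 2.67e-05 m/s
Using q = k * H * Nf / Nd
Nf / Nd = 5 / 11 = 0.4545
q = 2.67e-05 * 11.6 * 0.4545
q = 0.0001408 m^3/s per m


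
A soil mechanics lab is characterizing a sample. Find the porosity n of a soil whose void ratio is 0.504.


Using the relation n = e / (1 + e)
n = 0.504 / (1 + 0.504)
n = 0.504 / 1.504
n = 0.3351


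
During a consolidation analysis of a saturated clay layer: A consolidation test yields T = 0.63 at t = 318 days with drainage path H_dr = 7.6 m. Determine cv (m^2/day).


Using cv = T * H_dr^2 / t
H_dr^2 = 7.6^2 = 57.76
cv = 0.63 * 57.76 / 318
cv = 0.11443 m^2/day


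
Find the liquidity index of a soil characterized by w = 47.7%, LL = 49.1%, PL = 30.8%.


First compute the plasticity index:
PI = LL - PL = 49.1 - 30.8 = 18.3
Then compute the liquidity index:
LI = (w - PL) / PI
LI = (47.7 - 30.8) / 18.3
LI = 0.923


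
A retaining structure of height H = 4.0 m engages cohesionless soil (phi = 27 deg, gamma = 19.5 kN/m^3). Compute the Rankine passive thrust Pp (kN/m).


Result: 415.42 kN/m

Derivation:
Compute passive earth pressure coefficient:
Kp = tan^2(45 + phi/2) = tan^2(58.5) = 2.66294
Compute passive force:
Pp = 0.5 * Kp * gamma * H^2
Pp = 0.5 * 2.66294 * 19.5 * 4.0^2
Pp = 415.42 kN/m


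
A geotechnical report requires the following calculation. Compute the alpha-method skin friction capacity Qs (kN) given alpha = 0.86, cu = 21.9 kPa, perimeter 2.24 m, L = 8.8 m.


Result: 371.26 kN

Derivation:
Using Qs = alpha * cu * perimeter * L
Qs = 0.86 * 21.9 * 2.24 * 8.8
Qs = 371.26 kN


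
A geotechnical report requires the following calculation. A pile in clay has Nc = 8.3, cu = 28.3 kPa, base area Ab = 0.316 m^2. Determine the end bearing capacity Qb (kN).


Using Qb = Nc * cu * Ab
Qb = 8.3 * 28.3 * 0.316
Qb = 74.23 kN


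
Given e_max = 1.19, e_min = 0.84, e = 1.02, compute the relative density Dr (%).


Using Dr = (e_max - e) / (e_max - e_min) * 100
e_max - e = 1.19 - 1.02 = 0.17
e_max - e_min = 1.19 - 0.84 = 0.35
Dr = 0.17 / 0.35 * 100
Dr = 48.57 %


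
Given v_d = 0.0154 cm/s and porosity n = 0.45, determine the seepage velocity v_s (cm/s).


Using v_s = v_d / n
v_s = 0.0154 / 0.45
v_s = 0.03422 cm/s


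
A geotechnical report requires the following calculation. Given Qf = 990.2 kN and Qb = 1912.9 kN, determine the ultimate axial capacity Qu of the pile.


Using Qu = Qf + Qb
Qu = 990.2 + 1912.9
Qu = 2903.1 kN


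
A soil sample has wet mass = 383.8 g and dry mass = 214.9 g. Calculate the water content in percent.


Result: 78.59 %

Derivation:
Using w = (m_wet - m_dry) / m_dry * 100
m_wet - m_dry = 383.8 - 214.9 = 168.9 g
w = 168.9 / 214.9 * 100
w = 78.59 %


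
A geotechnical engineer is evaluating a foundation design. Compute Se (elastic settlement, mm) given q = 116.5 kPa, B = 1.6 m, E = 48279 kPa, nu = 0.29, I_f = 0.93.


Using Se = q * B * (1 - nu^2) * I_f / E
1 - nu^2 = 1 - 0.29^2 = 0.9159
Se = 116.5 * 1.6 * 0.9159 * 0.93 / 48279
Se = 0.003289 m
Convert to mm: Se = 0.003289 * 1000 = 3.289 mm


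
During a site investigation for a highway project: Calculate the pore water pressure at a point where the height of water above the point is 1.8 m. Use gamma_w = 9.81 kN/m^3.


Using u = gamma_w * h_w
u = 9.81 * 1.8
u = 17.66 kPa


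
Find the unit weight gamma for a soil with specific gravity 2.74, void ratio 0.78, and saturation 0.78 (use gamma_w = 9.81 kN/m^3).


Result: 18.454 kN/m^3

Derivation:
Using gamma = gamma_w * (Gs + S*e) / (1 + e)
Numerator: Gs + S*e = 2.74 + 0.78*0.78 = 3.3484
Denominator: 1 + e = 1 + 0.78 = 1.78
gamma = 9.81 * 3.3484 / 1.78
gamma = 18.454 kN/m^3


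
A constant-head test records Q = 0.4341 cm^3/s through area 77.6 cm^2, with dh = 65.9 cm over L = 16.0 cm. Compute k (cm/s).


Result: 0.001358 cm/s

Derivation:
Compute hydraulic gradient:
i = dh / L = 65.9 / 16.0 = 4.11875
Then apply Darcy's law:
k = Q / (A * i)
k = 0.4341 / (77.6 * 4.11875)
k = 0.4341 / 319.615
k = 0.001358 cm/s


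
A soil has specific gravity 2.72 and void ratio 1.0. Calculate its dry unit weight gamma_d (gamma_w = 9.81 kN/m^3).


Using gamma_d = Gs * gamma_w / (1 + e)
gamma_d = 2.72 * 9.81 / (1 + 1.0)
gamma_d = 2.72 * 9.81 / 2.0
gamma_d = 13.342 kN/m^3


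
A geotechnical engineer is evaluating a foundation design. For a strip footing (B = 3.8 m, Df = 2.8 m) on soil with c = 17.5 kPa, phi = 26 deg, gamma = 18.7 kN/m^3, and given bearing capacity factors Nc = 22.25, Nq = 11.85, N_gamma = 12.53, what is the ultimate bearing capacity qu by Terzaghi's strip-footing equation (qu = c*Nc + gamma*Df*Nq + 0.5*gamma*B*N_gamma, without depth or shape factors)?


Result: 1455.03 kPa

Derivation:
Compute qu = c*Nc + gamma*Df*Nq + 0.5*gamma*B*N_gamma
Term 1: 17.5 * 22.25 = 389.375
Term 2: 18.7 * 2.8 * 11.85 = 620.466
Term 3: 0.5 * 18.7 * 3.8 * 12.53 = 445.1909
qu = 389.375 + 620.466 + 445.1909
qu = 1455.03 kPa


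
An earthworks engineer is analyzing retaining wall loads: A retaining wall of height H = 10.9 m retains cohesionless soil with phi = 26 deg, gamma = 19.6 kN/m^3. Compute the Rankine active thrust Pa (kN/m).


Compute active earth pressure coefficient:
Ka = tan^2(45 - phi/2) = tan^2(32.0) = 0.390462
Compute active force:
Pa = 0.5 * Ka * gamma * H^2
Pa = 0.5 * 0.390462 * 19.6 * 10.9^2
Pa = 454.63 kN/m


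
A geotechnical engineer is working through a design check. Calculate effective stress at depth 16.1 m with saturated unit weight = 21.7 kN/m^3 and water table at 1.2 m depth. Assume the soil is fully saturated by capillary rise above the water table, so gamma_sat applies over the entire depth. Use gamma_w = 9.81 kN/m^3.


Total stress = gamma_sat * depth
sigma = 21.7 * 16.1 = 349.37 kPa
Pore water pressure u = gamma_w * (depth - d_wt)
u = 9.81 * (16.1 - 1.2) = 146.169 kPa
Effective stress = sigma - u
sigma' = 349.37 - 146.169 = 203.2 kPa


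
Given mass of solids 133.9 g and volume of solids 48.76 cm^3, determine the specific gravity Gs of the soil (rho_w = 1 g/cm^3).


Using Gs = m_s / (V_s * rho_w)
Since rho_w = 1 g/cm^3:
Gs = 133.9 / 48.76
Gs = 2.746


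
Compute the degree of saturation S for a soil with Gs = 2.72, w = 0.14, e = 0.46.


Result: 0.8278

Derivation:
Using S = Gs * w / e
S = 2.72 * 0.14 / 0.46
S = 0.8278


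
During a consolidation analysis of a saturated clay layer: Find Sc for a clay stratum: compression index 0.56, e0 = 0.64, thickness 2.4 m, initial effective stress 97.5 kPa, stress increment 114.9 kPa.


Using Sc = Cc * H / (1 + e0) * log10((sigma0 + delta_sigma) / sigma0)
Stress ratio = (97.5 + 114.9) / 97.5 = 2.17846
log10(2.17846) = 0.33815
Cc * H / (1 + e0) = 0.56 * 2.4 / (1 + 0.64) = 0.819512
Sc = 0.819512 * 0.33815
Sc = 0.2771 m


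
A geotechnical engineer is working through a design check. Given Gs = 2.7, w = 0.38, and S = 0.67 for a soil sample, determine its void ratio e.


Result: 1.5313

Derivation:
Using the relation e = Gs * w / S
e = 2.7 * 0.38 / 0.67
e = 1.5313


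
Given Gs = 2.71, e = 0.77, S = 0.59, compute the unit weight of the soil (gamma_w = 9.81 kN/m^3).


Using gamma = gamma_w * (Gs + S*e) / (1 + e)
Numerator: Gs + S*e = 2.71 + 0.59*0.77 = 3.1643
Denominator: 1 + e = 1 + 0.77 = 1.77
gamma = 9.81 * 3.1643 / 1.77
gamma = 17.538 kN/m^3


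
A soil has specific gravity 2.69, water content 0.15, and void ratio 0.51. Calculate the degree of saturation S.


Using S = Gs * w / e
S = 2.69 * 0.15 / 0.51
S = 0.7912


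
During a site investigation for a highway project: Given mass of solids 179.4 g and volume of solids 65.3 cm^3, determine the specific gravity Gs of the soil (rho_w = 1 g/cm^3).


Result: 2.747

Derivation:
Using Gs = m_s / (V_s * rho_w)
Since rho_w = 1 g/cm^3:
Gs = 179.4 / 65.3
Gs = 2.747


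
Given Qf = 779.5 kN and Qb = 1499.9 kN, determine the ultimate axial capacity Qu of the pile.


Using Qu = Qf + Qb
Qu = 779.5 + 1499.9
Qu = 2279.4 kN


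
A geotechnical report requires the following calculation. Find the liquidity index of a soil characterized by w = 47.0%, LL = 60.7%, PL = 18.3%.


First compute the plasticity index:
PI = LL - PL = 60.7 - 18.3 = 42.4
Then compute the liquidity index:
LI = (w - PL) / PI
LI = (47.0 - 18.3) / 42.4
LI = 0.677


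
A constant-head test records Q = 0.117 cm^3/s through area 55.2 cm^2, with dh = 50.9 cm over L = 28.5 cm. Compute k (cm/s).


Compute hydraulic gradient:
i = dh / L = 50.9 / 28.5 = 1.78596
Then apply Darcy's law:
k = Q / (A * i)
k = 0.117 / (55.2 * 1.78596)
k = 0.117 / 98.5853
k = 0.001187 cm/s


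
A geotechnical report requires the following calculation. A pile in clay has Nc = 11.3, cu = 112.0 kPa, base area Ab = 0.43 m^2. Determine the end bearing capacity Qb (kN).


Using Qb = Nc * cu * Ab
Qb = 11.3 * 112.0 * 0.43
Qb = 544.21 kN


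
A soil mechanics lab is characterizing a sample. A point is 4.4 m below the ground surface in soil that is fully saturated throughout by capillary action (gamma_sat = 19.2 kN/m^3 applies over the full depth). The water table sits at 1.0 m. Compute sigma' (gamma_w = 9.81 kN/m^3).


Total stress = gamma_sat * depth
sigma = 19.2 * 4.4 = 84.48 kPa
Pore water pressure u = gamma_w * (depth - d_wt)
u = 9.81 * (4.4 - 1.0) = 33.354 kPa
Effective stress = sigma - u
sigma' = 84.48 - 33.354 = 51.13 kPa


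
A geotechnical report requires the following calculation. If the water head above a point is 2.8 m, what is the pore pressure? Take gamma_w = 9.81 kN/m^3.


Using u = gamma_w * h_w
u = 9.81 * 2.8
u = 27.47 kPa


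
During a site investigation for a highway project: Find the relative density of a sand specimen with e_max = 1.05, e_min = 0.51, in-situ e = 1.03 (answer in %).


Result: 3.7 %

Derivation:
Using Dr = (e_max - e) / (e_max - e_min) * 100
e_max - e = 1.05 - 1.03 = 0.02
e_max - e_min = 1.05 - 0.51 = 0.54
Dr = 0.02 / 0.54 * 100
Dr = 3.7 %
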